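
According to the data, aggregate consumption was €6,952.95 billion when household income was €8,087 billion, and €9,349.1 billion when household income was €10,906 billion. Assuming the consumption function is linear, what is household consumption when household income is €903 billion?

C = 846.55

MPC = (9349.1 − 6952.95)/(10906 − 8087) = 2396.15/2819 = 0.85
a = 6952.95 − 0.85(8087) = 6952.95 − 6873.95 = 79
C = 79 + 0.85(903) = 79 + 767.55 = 846.55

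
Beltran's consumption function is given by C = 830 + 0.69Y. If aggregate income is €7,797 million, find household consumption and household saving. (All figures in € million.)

C = 6209.93; S = 1587.07

C = 830 + 0.69(7797) = 830 + 5379.93 = 6209.93
S = Y − C = 7797 − 6209.93 = 1587.07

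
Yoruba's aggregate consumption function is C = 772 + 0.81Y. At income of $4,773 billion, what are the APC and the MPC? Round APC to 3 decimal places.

APC = 0.972; MPC = 0.81

MPC = 0.81 (the slope of the consumption function)
C = 772 + 0.81(4773) = 4638.13, so APC = 4638.13/4773 = 0.972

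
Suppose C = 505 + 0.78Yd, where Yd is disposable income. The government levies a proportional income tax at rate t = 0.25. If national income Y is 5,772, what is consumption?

C = 3881.62

Yd = (1 − 0.25)(5772) = 0.75(5772) = 4329
C = 505 + 0.78(4329) = 505 + 3376.62 = 3881.62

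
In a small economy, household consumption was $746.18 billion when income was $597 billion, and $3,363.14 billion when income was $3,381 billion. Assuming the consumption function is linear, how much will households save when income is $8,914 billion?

MPC = (3363.14 − 746.18)/(3381 − 597) = 2616.96/2784 = 0.94
a = 746.18 − 0.94(597) = 746.18 − 561.18 = 185
C = 185 + 0.94(8914) = 8564.16
S = 8914 − 8564.16 = 349.84

S = 349.84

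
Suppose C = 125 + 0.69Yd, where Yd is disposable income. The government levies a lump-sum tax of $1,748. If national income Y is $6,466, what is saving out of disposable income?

S = 1337.58

Yd = Y − T = 6466 − 1748 = 4718
C = 125 + 0.69(4718) = 125 + 3255.42 = 3380.42
S = Yd − C = 4718 − 3380.42 = 1337.58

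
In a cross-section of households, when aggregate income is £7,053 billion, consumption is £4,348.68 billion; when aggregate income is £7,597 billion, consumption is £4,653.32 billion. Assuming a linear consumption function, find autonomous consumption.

MPC = ΔC/ΔY = (4653.32 − 4348.68)/(7597 − 7053) = 304.64/544 = 0.56
a = C − MPC·Y = 4348.68 − 0.56(7053) = 4348.68 − 3949.68 = 399

a = 399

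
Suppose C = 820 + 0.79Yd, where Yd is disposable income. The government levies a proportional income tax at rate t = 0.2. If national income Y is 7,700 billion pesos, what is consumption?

C = 5686.4

Yd = (1 − 0.2)(7700) = 0.8(7700) = 6160
C = 820 + 0.79(6160) = 820 + 4866.4 = 5686.4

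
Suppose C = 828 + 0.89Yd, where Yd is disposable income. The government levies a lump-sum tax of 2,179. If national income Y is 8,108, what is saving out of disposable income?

Yd = Y − T = 8108 − 2179 = 5929
C = 828 + 0.89(5929) = 828 + 5276.81 = 6104.81
S = Yd − C = 5929 − 6104.81 = -175.81

S = -175.81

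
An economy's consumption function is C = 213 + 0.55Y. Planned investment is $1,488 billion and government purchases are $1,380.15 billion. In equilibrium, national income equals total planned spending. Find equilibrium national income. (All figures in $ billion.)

Y = C + I + G = 213 + 0.55Y + 1488 + 1380.15
Y − 0.55Y = 3081.15
0.45Y = 3081.15, so Y = 3081.15/0.45 = 6847

Y = 6847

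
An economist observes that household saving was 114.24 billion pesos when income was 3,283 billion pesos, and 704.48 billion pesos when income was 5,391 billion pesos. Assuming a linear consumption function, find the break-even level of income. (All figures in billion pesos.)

MPS = ΔS/ΔY = (704.48 − 114.24)/(5391 − 3283) = 590.24/2108 = 0.28
MPC = 1 − MPS = 0.72
From S(3283) = 114.24: −a + 0.28(3283) = 114.24, so a = 919.24 − 114.24 = 805
Break-even (S = 0): Y = a/MPS = 805/0.28 = 2875

Y = 2875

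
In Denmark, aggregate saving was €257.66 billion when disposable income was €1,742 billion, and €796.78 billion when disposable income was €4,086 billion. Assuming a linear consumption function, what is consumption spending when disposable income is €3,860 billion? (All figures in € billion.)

C = 3115.2

MPS = ΔS/ΔY = (796.78 − 257.66)/(4086 − 1742) = 539.12/2344 = 0.23
MPC = 1 − MPS = 0.77
Autonomous saving = 257.66 − 0.23(1742) = -143, so a = 143
C = 143 + 0.77(3860) = 143 + 2972.2 = 3115.2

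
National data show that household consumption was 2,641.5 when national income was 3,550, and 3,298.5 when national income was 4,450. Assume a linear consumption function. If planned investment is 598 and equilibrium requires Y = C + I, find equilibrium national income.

MPC = (3298.5 − 2641.5)/(4450 − 3550) = 657/900 = 0.73
a = 2641.5 − 0.73(3550) = 50
Equilibrium: Y = 50 + 0.73Y + 598
0.27Y = 648, so Y = 648/0.27 = 2400

Y = 2400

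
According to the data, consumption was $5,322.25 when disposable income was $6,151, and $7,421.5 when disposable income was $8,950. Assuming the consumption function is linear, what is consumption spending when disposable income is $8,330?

C = 6956.5

MPC = (7421.5 − 5322.25)/(8950 − 6151) = 2099.25/2799 = 0.75
a = 5322.25 − 0.75(6151) = 5322.25 − 4613.25 = 709
C = 709 + 0.75(8330) = 709 + 6247.5 = 6956.5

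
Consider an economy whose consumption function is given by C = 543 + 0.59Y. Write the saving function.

S = -543 + 0.41Y

S = Y − C = Y − (543 + 0.59Y) = -543 + (1 − 0.59)Y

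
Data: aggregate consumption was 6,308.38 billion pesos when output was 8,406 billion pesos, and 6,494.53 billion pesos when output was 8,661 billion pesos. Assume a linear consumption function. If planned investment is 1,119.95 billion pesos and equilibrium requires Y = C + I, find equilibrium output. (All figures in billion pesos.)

Y = 4785

MPC = (6494.53 − 6308.38)/(8661 − 8406) = 186.15/255 = 0.73
a = 6308.38 − 0.73(8406) = 172
Equilibrium: Y = 172 + 0.73Y + 1119.95
0.27Y = 1291.95, so Y = 1291.95/0.27 = 4785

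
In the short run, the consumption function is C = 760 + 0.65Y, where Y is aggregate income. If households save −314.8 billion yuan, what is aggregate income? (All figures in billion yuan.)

Y = 1272

S = Y − C = -760 + 0.35Y
-760 + 0.35Y = -314.8, so 0.35Y = 445.2 and Y = 1272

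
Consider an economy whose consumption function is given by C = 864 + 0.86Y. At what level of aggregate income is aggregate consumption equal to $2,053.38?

Y = 1383

864 + 0.86Y = 2053.38
0.86Y = 1189.38, so Y = 1189.38/0.86 = 1383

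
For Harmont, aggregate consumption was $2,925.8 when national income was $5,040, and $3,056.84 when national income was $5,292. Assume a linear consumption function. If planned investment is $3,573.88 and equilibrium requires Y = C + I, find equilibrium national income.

MPC = (3056.84 − 2925.8)/(5292 − 5040) = 131.04/252 = 0.52
a = 2925.8 − 0.52(5040) = 305
Equilibrium: Y = 305 + 0.52Y + 3573.88
0.48Y = 3878.88, so Y = 3878.88/0.48 = 8081

Y = 8081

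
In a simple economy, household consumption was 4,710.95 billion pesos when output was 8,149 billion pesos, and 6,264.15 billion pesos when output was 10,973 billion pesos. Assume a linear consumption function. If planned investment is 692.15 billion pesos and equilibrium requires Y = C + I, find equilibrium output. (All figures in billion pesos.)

Y = 2047

MPC = (6264.15 − 4710.95)/(10973 − 8149) = 1553.2/2824 = 0.55
a = 4710.95 − 0.55(8149) = 229
Equilibrium: Y = 229 + 0.55Y + 692.15
0.45Y = 921.15, so Y = 921.15/0.45 = 2047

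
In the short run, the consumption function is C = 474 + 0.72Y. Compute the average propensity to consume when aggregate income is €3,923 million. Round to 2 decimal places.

C = 474 + 0.72(3923) = 3298.56
APC = C/Y = 3298.56/3923 = 0.84

APC = 0.84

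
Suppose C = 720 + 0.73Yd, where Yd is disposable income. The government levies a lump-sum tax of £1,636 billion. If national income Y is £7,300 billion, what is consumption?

Yd = Y − T = 7300 − 1636 = 5664
C = 720 + 0.73(5664) = 720 + 4134.72 = 4854.72

C = 4854.72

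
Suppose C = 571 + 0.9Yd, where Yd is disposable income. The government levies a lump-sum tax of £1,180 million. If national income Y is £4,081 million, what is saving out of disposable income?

S = -280.9

Yd = Y − T = 4081 − 1180 = 2901
C = 571 + 0.9(2901) = 571 + 2610.9 = 3181.9
S = Yd − C = 2901 − 3181.9 = -280.9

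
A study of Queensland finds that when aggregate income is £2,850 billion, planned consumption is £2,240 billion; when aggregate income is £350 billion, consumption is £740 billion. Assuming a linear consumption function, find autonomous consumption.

a = 530

MPC = ΔC/ΔY = (2240 − 740)/(2850 − 350) = 1500/2500 = 0.6
a = C − MPC·Y = 740 − 0.6(350) = 740 − 210 = 530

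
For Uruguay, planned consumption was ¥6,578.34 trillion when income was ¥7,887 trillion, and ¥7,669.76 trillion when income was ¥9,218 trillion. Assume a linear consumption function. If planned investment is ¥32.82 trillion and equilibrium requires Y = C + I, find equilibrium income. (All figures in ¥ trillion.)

Y = 799

MPC = (7669.76 − 6578.34)/(9218 − 7887) = 1091.42/1331 = 0.82
a = 6578.34 − 0.82(7887) = 111
Equilibrium: Y = 111 + 0.82Y + 32.82
0.18Y = 143.82, so Y = 143.82/0.18 = 799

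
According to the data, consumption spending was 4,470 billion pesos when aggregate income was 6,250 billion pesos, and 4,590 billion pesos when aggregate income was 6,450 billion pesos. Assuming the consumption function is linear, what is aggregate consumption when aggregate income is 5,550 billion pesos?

MPC = (4590 − 4470)/(6450 − 6250) = 120/200 = 0.6
a = 4470 − 0.6(6250) = 4470 − 3750 = 720
C = 720 + 0.6(5550) = 720 + 3330 = 4050

C = 4050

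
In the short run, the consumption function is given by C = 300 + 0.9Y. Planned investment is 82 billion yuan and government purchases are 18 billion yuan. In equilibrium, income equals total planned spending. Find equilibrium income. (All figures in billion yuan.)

Y = 4000

Y = C + I + G = 300 + 0.9Y + 82 + 18
Y − 0.9Y = 400
0.1Y = 400, so Y = 400/0.1 = 4000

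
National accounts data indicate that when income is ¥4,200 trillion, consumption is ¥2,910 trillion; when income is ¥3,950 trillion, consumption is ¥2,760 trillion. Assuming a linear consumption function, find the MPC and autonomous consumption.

MPC = 0.6; a = 390

MPC = ΔC/ΔY = (2910 − 2760)/(4200 − 3950) = 150/250 = 0.6
a = C − MPC·Y = 2760 − 0.6(3950) = 2760 − 2370 = 390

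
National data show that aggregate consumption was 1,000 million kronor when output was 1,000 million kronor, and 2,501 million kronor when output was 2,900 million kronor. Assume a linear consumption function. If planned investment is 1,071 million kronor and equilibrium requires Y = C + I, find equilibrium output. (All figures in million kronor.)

Y = 6100

MPC = (2501 − 1000)/(2900 − 1000) = 1501/1900 = 0.79
a = 1000 − 0.79(1000) = 210
Equilibrium: Y = 210 + 0.79Y + 1071
0.21Y = 1281, so Y = 1281/0.21 = 6100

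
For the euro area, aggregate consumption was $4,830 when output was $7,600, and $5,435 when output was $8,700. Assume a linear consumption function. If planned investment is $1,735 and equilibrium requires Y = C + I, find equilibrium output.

MPC = (5435 − 4830)/(8700 − 7600) = 605/1100 = 0.55
a = 4830 − 0.55(7600) = 650
Equilibrium: Y = 650 + 0.55Y + 1735
0.45Y = 2385, so Y = 2385/0.45 = 5300

Y = 5300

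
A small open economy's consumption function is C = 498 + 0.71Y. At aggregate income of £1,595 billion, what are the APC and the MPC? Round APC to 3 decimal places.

MPC = 0.71 (the slope of the consumption function)
C = 498 + 0.71(1595) = 1630.45, so APC = 1630.45/1595 = 1.022

APC = 1.022; MPC = 0.71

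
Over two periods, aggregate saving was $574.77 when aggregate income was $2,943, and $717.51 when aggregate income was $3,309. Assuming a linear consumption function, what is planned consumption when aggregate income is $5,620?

C = 4001.2

MPS = ΔS/ΔY = (717.51 − 574.77)/(3309 − 2943) = 142.74/366 = 0.39
MPC = 1 − MPS = 0.61
Autonomous saving = 574.77 − 0.39(2943) = -573, so a = 573
C = 573 + 0.61(5620) = 573 + 3428.2 = 4001.2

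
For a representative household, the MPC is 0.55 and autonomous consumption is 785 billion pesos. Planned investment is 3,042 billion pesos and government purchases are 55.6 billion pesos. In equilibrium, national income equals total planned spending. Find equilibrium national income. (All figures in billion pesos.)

Y = 8628

Y = C + I + G = 785 + 0.55Y + 3042 + 55.6
Y − 0.55Y = 3882.6
0.45Y = 3882.6, so Y = 3882.6/0.45 = 8628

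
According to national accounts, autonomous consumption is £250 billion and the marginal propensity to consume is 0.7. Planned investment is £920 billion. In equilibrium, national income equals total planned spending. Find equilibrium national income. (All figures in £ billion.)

Y = C + I = 250 + 0.7Y + 920
Y − 0.7Y = 1170
0.3Y = 1170, so Y = 1170/0.3 = 3900

Y = 3900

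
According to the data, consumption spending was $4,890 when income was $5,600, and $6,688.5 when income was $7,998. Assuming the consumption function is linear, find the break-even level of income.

Y = 2760

MPC = (6688.5 − 4890)/(7998 − 5600) = 1798.5/2398 = 0.75
a = 4890 − 0.75(5600) = 4890 − 4200 = 690
Break-even: Y = a/(1−MPC) = 690/0.25 = 2760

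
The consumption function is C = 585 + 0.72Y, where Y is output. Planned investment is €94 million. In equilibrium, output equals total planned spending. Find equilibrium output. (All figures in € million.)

Y = C + I = 585 + 0.72Y + 94
Y − 0.72Y = 679
0.28Y = 679, so Y = 679/0.28 = 2425

Y = 2425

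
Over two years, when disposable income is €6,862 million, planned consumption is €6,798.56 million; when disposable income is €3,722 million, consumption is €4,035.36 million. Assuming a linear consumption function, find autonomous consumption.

MPC = ΔC/ΔY = (6798.56 − 4035.36)/(6862 − 3722) = 2763.2/3140 = 0.88
a = C − MPC·Y = 4035.36 − 0.88(3722) = 4035.36 − 3275.36 = 760

a = 760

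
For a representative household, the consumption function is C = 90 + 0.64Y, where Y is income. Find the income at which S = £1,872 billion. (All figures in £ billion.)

Y = 5450

S = Y − C = -90 + 0.36Y
-90 + 0.36Y = 1872, so 0.36Y = 1962 and Y = 5450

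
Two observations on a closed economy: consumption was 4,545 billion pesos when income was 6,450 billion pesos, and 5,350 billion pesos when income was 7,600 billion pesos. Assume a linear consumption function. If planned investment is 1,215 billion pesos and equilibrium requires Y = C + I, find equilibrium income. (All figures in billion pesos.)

Y = 4150

MPC = (5350 − 4545)/(7600 − 6450) = 805/1150 = 0.7
a = 4545 − 0.7(6450) = 30
Equilibrium: Y = 30 + 0.7Y + 1215
0.3Y = 1245, so Y = 1245/0.3 = 4150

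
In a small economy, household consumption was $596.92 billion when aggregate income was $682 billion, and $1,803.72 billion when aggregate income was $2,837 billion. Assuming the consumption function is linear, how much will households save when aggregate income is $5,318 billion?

S = 2124.92

MPC = (1803.72 − 596.92)/(2837 − 682) = 1206.8/2155 = 0.56
a = 596.92 − 0.56(682) = 596.92 − 381.92 = 215
C = 215 + 0.56(5318) = 3193.08
S = 5318 − 3193.08 = 2124.92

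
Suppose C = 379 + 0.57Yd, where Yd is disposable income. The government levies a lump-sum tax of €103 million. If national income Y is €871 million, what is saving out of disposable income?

Yd = Y − T = 871 − 103 = 768
C = 379 + 0.57(768) = 379 + 437.76 = 816.76
S = Yd − C = 768 − 816.76 = -48.76

S = -48.76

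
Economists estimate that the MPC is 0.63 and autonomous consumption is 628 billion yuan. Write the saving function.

S = Y − C = Y − (628 + 0.63Y) = -628 + (1 − 0.63)Y

S = -628 + 0.37Y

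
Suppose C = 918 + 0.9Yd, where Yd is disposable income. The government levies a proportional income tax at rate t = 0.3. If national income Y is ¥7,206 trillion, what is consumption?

Yd = (1 − 0.3)(7206) = 0.7(7206) = 5044.2
C = 918 + 0.9(5044.2) = 918 + 4539.78 = 5457.78

C = 5457.78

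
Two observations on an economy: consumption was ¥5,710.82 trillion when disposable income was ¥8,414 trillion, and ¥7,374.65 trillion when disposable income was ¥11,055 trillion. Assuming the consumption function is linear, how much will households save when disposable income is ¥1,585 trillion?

MPC = (7374.65 − 5710.82)/(11055 − 8414) = 1663.83/2641 = 0.63
a = 5710.82 − 0.63(8414) = 5710.82 − 5300.82 = 410
C = 410 + 0.63(1585) = 1408.55
S = 1585 − 1408.55 = 176.45

S = 176.45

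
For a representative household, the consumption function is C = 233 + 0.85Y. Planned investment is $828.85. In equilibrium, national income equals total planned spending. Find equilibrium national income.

Y = 7079

Y = C + I = 233 + 0.85Y + 828.85
Y − 0.85Y = 1061.85
0.15Y = 1061.85, so Y = 1061.85/0.15 = 7079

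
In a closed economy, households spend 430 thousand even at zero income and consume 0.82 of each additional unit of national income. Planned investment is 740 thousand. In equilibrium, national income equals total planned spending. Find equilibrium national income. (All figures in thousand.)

Y = C + I = 430 + 0.82Y + 740
Y − 0.82Y = 1170
0.18Y = 1170, so Y = 1170/0.18 = 6500

Y = 6500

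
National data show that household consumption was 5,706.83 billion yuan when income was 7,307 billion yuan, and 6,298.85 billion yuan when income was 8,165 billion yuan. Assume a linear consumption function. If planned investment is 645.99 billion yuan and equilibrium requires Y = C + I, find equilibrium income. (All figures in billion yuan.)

MPC = (6298.85 − 5706.83)/(8165 − 7307) = 592.02/858 = 0.69
a = 5706.83 − 0.69(7307) = 665
Equilibrium: Y = 665 + 0.69Y + 645.99
0.31Y = 1310.99, so Y = 1310.99/0.31 = 4229

Y = 4229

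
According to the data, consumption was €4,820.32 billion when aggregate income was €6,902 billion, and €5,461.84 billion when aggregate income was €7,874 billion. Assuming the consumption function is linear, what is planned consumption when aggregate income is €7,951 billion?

MPC = (5461.84 − 4820.32)/(7874 − 6902) = 641.52/972 = 0.66
a = 4820.32 − 0.66(6902) = 4820.32 − 4555.32 = 265
C = 265 + 0.66(7951) = 265 + 5247.66 = 5512.66

C = 5512.66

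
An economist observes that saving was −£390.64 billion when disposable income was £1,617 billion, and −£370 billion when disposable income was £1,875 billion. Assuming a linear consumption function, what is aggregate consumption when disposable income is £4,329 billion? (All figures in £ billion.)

C = 4502.68

MPS = ΔS/ΔY = (-370 − (-390.64))/(1875 − 1617) = 20.64/258 = 0.08
MPC = 1 − MPS = 0.92
Autonomous saving = -390.64 − 0.08(1617) = -520, so a = 520
C = 520 + 0.92(4329) = 520 + 3982.68 = 4502.68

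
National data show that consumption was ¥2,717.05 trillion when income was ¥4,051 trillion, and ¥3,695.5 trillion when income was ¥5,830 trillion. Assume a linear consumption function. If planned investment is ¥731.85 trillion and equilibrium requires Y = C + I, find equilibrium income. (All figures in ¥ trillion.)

Y = 2713

MPC = (3695.5 − 2717.05)/(5830 − 4051) = 978.45/1779 = 0.55
a = 2717.05 − 0.55(4051) = 489
Equilibrium: Y = 489 + 0.55Y + 731.85
0.45Y = 1220.85, so Y = 1220.85/0.45 = 2713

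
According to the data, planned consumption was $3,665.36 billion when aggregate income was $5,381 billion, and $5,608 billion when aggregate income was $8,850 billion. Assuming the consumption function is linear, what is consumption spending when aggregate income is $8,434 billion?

MPC = (5608 − 3665.36)/(8850 − 5381) = 1942.64/3469 = 0.56
a = 3665.36 − 0.56(5381) = 3665.36 − 3013.36 = 652
C = 652 + 0.56(8434) = 652 + 4723.04 = 5375.04

C = 5375.04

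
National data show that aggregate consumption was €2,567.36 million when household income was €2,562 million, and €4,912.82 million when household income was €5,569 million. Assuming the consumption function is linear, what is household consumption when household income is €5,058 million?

MPC = (4912.82 − 2567.36)/(5569 − 2562) = 2345.46/3007 = 0.78
a = 2567.36 − 0.78(2562) = 2567.36 − 1998.36 = 569
C = 569 + 0.78(5058) = 569 + 3945.24 = 4514.24

C = 4514.24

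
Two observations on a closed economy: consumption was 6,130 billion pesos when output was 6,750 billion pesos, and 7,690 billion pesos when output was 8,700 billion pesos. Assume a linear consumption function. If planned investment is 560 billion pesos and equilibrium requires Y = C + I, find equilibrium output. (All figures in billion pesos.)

MPC = (7690 − 6130)/(8700 − 6750) = 1560/1950 = 0.8
a = 6130 − 0.8(6750) = 730
Equilibrium: Y = 730 + 0.8Y + 560
0.2Y = 1290, so Y = 1290/0.2 = 6450

Y = 6450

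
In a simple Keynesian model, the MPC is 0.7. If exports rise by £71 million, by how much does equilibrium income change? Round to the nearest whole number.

The multiplier is 1/(1 − MPC) = 1/0.3.
ΔY = 71/0.3 = 236.67 ≈ 237

ΔY ≈ 237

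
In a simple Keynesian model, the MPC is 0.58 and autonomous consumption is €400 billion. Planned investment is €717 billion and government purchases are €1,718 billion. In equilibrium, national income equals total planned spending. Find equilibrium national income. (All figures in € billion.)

Y = 6750

Y = C + I + G = 400 + 0.58Y + 717 + 1718
Y − 0.58Y = 2835
0.42Y = 2835, so Y = 2835/0.42 = 6750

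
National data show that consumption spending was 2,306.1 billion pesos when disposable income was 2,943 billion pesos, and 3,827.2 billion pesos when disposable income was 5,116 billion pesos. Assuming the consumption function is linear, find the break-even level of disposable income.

MPC = (3827.2 − 2306.1)/(5116 − 2943) = 1521.1/2173 = 0.7
a = 2306.1 − 0.7(2943) = 2306.1 − 2060.1 = 246
Break-even: Y = a/(1−MPC) = 246/0.3 = 820

Y = 820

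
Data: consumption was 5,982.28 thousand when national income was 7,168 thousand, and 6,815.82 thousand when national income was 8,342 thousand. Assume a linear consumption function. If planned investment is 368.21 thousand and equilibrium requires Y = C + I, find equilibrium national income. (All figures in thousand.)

MPC = (6815.82 − 5982.28)/(8342 − 7168) = 833.54/1174 = 0.71
a = 5982.28 − 0.71(7168) = 893
Equilibrium: Y = 893 + 0.71Y + 368.21
0.29Y = 1261.21, so Y = 1261.21/0.29 = 4349

Y = 4349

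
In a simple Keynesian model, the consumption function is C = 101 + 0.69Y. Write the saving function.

S = -101 + 0.31Y

S = Y − C = Y − (101 + 0.69Y) = -101 + (1 − 0.69)Y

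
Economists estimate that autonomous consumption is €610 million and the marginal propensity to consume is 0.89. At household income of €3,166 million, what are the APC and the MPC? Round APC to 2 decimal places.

MPC = 0.89 (the slope of the consumption function)
C = 610 + 0.89(3166) = 3427.74, so APC = 3427.74/3166 = 1.08

APC = 1.08; MPC = 0.89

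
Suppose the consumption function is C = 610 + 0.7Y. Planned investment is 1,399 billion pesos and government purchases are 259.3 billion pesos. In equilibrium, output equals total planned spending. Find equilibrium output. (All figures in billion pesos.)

Y = 7561

Y = C + I + G = 610 + 0.7Y + 1399 + 259.3
Y − 0.7Y = 2268.3
0.3Y = 2268.3, so Y = 2268.3/0.3 = 7561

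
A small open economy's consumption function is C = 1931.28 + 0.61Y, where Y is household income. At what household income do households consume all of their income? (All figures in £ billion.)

At break-even, C = Y: 1931.28 + 0.61Y = Y
0.39Y = 1931.28, so Y = 1931.28/0.39 = 4952

Y = 4952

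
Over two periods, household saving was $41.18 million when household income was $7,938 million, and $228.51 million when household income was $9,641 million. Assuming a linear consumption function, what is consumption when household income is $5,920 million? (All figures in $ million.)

MPS = ΔS/ΔY = (228.51 − 41.18)/(9641 − 7938) = 187.33/1703 = 0.11
MPC = 1 − MPS = 0.89
Autonomous saving = 41.18 − 0.11(7938) = -832, so a = 832
C = 832 + 0.89(5920) = 832 + 5268.8 = 6100.8

C = 6100.8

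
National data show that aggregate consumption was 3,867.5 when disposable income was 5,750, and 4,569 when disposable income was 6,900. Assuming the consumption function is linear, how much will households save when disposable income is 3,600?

MPC = (4569 − 3867.5)/(6900 − 5750) = 701.5/1150 = 0.61
a = 3867.5 − 0.61(5750) = 3867.5 − 3507.5 = 360
C = 360 + 0.61(3600) = 2556
S = 3600 − 2556 = 1044

S = 1044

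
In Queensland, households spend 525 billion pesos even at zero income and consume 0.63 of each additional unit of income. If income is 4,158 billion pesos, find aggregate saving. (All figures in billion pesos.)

C = 525 + 0.63(4158) = 525 + 2619.54 = 3144.54
S = Y − C = 4158 − 3144.54 = 1013.46

S = 1013.46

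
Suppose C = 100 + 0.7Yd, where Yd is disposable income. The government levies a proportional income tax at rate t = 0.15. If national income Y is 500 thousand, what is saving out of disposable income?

Yd = (1 − 0.15)(500) = 0.85(500) = 425
C = 100 + 0.7(425) = 100 + 297.5 = 397.5
S = Yd − C = 425 − 397.5 = 27.5

S = 27.5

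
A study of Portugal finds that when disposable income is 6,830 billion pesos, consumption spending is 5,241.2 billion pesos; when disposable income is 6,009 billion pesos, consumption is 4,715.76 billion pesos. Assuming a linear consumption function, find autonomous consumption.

a = 870

MPC = ΔC/ΔY = (5241.2 − 4715.76)/(6830 − 6009) = 525.44/821 = 0.64
a = C − MPC·Y = 4715.76 − 0.64(6009) = 4715.76 − 3845.76 = 870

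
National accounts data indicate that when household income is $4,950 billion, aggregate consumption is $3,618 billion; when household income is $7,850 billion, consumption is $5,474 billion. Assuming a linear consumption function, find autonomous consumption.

a = 450

MPC = ΔC/ΔY = (5474 − 3618)/(7850 − 4950) = 1856/2900 = 0.64
a = C − MPC·Y = 3618 − 0.64(4950) = 3618 − 3168 = 450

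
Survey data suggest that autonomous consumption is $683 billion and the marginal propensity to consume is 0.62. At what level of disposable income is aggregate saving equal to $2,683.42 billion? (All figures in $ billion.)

Y = 8859

S = Y − C = -683 + 0.38Y
-683 + 0.38Y = 2683.42, so 0.38Y = 3366.42 and Y = 8859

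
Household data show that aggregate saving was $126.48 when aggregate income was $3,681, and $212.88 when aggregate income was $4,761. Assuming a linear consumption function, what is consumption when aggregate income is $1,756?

MPS = ΔS/ΔY = (212.88 − 126.48)/(4761 − 3681) = 86.4/1080 = 0.08
MPC = 1 − MPS = 0.92
Autonomous saving = 126.48 − 0.08(3681) = -168, so a = 168
C = 168 + 0.92(1756) = 168 + 1615.52 = 1783.52

C = 1783.52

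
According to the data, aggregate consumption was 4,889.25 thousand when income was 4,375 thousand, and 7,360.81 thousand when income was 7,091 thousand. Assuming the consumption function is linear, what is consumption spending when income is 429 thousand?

C = 1298.39

MPC = (7360.81 − 4889.25)/(7091 − 4375) = 2471.56/2716 = 0.91
a = 4889.25 − 0.91(4375) = 4889.25 − 3981.25 = 908
C = 908 + 0.91(429) = 908 + 390.39 = 1298.39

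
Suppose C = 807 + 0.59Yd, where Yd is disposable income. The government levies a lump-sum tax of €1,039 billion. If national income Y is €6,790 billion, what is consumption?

Yd = Y − T = 6790 − 1039 = 5751
C = 807 + 0.59(5751) = 807 + 3393.09 = 4200.09

C = 4200.09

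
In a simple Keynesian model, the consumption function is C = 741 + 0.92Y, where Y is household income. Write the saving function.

S = -741 + 0.08Y

S = Y − C = Y − (741 + 0.92Y) = -741 + (1 − 0.92)Y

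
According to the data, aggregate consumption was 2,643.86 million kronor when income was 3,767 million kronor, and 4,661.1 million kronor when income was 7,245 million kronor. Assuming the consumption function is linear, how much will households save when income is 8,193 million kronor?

S = 2982.06

MPC = (4661.1 − 2643.86)/(7245 − 3767) = 2017.24/3478 = 0.58
a = 2643.86 − 0.58(3767) = 2643.86 − 2184.86 = 459
C = 459 + 0.58(8193) = 5210.94
S = 8193 − 5210.94 = 2982.06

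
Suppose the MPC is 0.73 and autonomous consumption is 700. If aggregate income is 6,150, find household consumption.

C = 5189.5

C = 700 + 0.73(6150) = 700 + 4489.5 = 5189.5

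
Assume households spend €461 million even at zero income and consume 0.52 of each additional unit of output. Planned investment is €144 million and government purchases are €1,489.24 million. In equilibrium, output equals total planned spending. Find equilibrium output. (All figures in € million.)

Y = 4363

Y = C + I + G = 461 + 0.52Y + 144 + 1489.24
Y − 0.52Y = 2094.24
0.48Y = 2094.24, so Y = 2094.24/0.48 = 4363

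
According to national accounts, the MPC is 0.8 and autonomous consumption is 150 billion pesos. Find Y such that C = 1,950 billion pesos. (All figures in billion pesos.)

150 + 0.8Y = 1950
0.8Y = 1800, so Y = 1800/0.8 = 2250

Y = 2250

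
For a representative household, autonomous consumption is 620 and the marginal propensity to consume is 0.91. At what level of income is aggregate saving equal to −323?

Y = 3300

S = Y − C = -620 + 0.09Y
-620 + 0.09Y = -323, so 0.09Y = 297 and Y = 3300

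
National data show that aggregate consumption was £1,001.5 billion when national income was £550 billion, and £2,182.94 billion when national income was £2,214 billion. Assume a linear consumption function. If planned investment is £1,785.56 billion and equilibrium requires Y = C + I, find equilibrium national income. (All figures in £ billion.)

MPC = (2182.94 − 1001.5)/(2214 − 550) = 1181.44/1664 = 0.71
a = 1001.5 − 0.71(550) = 611
Equilibrium: Y = 611 + 0.71Y + 1785.56
0.29Y = 2396.56, so Y = 2396.56/0.29 = 8264

Y = 8264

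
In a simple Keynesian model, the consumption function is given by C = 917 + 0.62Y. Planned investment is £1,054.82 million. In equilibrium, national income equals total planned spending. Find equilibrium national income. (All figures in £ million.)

Y = C + I = 917 + 0.62Y + 1054.82
Y − 0.62Y = 1971.82
0.38Y = 1971.82, so Y = 1971.82/0.38 = 5189

Y = 5189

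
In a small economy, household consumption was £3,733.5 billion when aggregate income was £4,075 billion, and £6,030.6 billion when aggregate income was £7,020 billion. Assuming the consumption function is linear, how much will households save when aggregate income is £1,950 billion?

S = -126

MPC = (6030.6 − 3733.5)/(7020 − 4075) = 2297.1/2945 = 0.78
a = 3733.5 − 0.78(4075) = 3733.5 − 3178.5 = 555
C = 555 + 0.78(1950) = 2076
S = 1950 − 2076 = -126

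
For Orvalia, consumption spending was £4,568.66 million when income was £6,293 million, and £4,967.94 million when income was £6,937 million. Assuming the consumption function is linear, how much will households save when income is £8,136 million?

MPC = (4967.94 − 4568.66)/(6937 − 6293) = 399.28/644 = 0.62
a = 4568.66 − 0.62(6293) = 4568.66 − 3901.66 = 667
C = 667 + 0.62(8136) = 5711.32
S = 8136 − 5711.32 = 2424.68

S = 2424.68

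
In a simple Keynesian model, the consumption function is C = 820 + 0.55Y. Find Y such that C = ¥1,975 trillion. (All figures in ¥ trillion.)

820 + 0.55Y = 1975
0.55Y = 1155, so Y = 1155/0.55 = 2100

Y = 2100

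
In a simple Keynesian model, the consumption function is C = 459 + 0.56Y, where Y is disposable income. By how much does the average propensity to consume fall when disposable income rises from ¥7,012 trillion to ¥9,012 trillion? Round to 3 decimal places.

At Y = 7012: C = 459 + 0.56(7012) = 4385.72, APC = 4385.72/7012 = 0.6255
At Y = 9012: C = 5505.72, APC = 5505.72/9012 = 0.6109
Fall in APC = 0.6255 − 0.6109 = 0.0146 ≈ 0.015

ΔAPC = 0.015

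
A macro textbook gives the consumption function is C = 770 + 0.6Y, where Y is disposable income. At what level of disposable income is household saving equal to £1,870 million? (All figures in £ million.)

S = Y − C = -770 + 0.4Y
-770 + 0.4Y = 1870, so 0.4Y = 2640 and Y = 6600

Y = 6600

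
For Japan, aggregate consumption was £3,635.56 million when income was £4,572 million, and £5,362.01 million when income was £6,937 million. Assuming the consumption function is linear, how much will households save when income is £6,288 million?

S = 1399.76

MPC = (5362.01 − 3635.56)/(6937 − 4572) = 1726.45/2365 = 0.73
a = 3635.56 − 0.73(4572) = 3635.56 − 3337.56 = 298
C = 298 + 0.73(6288) = 4888.24
S = 6288 − 4888.24 = 1399.76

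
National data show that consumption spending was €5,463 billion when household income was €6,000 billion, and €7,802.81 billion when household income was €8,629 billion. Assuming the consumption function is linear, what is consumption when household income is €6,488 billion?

MPC = (7802.81 − 5463)/(8629 − 6000) = 2339.81/2629 = 0.89
a = 5463 − 0.89(6000) = 5463 − 5340 = 123
C = 123 + 0.89(6488) = 123 + 5774.32 = 5897.32

C = 5897.32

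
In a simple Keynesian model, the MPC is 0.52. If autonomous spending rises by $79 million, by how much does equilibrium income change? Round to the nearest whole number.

The multiplier is 1/(1 − MPC) = 1/0.48.
ΔY = 79/0.48 = 164.58 ≈ 165

ΔY ≈ 165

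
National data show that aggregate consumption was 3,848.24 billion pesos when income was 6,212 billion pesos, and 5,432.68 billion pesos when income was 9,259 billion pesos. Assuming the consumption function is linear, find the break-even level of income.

Y = 1287.5

MPC = (5432.68 − 3848.24)/(9259 − 6212) = 1584.44/3047 = 0.52
a = 3848.24 − 0.52(6212) = 3848.24 − 3230.24 = 618
Break-even: Y = a/(1−MPC) = 618/0.48 = 1287.5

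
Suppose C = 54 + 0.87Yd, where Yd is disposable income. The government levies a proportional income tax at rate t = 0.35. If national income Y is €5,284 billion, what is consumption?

C = 3042.102

Yd = (1 − 0.35)(5284) = 0.65(5284) = 3434.6
C = 54 + 0.87(3434.6) = 54 + 2988.102 = 3042.102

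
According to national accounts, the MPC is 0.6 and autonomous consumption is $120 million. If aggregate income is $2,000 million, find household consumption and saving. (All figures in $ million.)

C = 1320; S = 680

C = 120 + 0.6(2000) = 120 + 1200 = 1320
S = Y − C = 2000 − 1320 = 680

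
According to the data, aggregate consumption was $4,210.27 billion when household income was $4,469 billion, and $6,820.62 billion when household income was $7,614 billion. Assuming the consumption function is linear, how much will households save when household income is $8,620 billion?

S = 964.4

MPC = (6820.62 − 4210.27)/(7614 − 4469) = 2610.35/3145 = 0.83
a = 4210.27 − 0.83(4469) = 4210.27 − 3709.27 = 501
C = 501 + 0.83(8620) = 7655.6
S = 8620 − 7655.6 = 964.4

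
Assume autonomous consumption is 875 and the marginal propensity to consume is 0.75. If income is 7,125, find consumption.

C = 6218.75

C = 875 + 0.75(7125) = 875 + 5343.75 = 6218.75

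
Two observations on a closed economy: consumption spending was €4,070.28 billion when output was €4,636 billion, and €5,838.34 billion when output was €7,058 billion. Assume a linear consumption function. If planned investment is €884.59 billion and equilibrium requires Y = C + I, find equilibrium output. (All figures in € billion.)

Y = 5817

MPC = (5838.34 − 4070.28)/(7058 − 4636) = 1768.06/2422 = 0.73
a = 4070.28 − 0.73(4636) = 686
Equilibrium: Y = 686 + 0.73Y + 884.59
0.27Y = 1570.59, so Y = 1570.59/0.27 = 5817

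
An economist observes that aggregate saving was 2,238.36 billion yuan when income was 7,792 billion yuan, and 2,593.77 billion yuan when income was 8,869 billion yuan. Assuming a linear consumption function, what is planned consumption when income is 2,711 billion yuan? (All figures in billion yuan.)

MPS = ΔS/ΔY = (2593.77 − 2238.36)/(8869 − 7792) = 355.41/1077 = 0.33
MPC = 1 − MPS = 0.67
Autonomous saving = 2238.36 − 0.33(7792) = -333, so a = 333
C = 333 + 0.67(2711) = 333 + 1816.37 = 2149.37

C = 2149.37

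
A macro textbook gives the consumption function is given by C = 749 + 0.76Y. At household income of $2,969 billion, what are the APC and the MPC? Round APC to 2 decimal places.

APC = 1.01; MPC = 0.76

MPC = 0.76 (the slope of the consumption function)
C = 749 + 0.76(2969) = 3005.44, so APC = 3005.44/2969 = 1.01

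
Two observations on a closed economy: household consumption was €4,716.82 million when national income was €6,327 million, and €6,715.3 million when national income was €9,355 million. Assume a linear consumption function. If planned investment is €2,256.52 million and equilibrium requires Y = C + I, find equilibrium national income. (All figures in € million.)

MPC = (6715.3 − 4716.82)/(9355 − 6327) = 1998.48/3028 = 0.66
a = 4716.82 − 0.66(6327) = 541
Equilibrium: Y = 541 + 0.66Y + 2256.52
0.34Y = 2797.52, so Y = 2797.52/0.34 = 8228

Y = 8228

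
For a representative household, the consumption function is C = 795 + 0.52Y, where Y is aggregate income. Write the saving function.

S = Y − C = Y − (795 + 0.52Y) = -795 + (1 − 0.52)Y

S = -795 + 0.48Y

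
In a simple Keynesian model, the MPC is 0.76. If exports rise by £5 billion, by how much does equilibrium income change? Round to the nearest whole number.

The multiplier is 1/(1 − MPC) = 1/0.24.
ΔY = 5/0.24 = 20.83 ≈ 21

ΔY ≈ 21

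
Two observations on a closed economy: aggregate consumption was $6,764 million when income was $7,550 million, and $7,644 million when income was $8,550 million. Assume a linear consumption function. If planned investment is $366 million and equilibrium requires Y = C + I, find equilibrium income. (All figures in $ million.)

Y = 4050

MPC = (7644 − 6764)/(8550 − 7550) = 880/1000 = 0.88
a = 6764 − 0.88(7550) = 120
Equilibrium: Y = 120 + 0.88Y + 366
0.12Y = 486, so Y = 486/0.12 = 4050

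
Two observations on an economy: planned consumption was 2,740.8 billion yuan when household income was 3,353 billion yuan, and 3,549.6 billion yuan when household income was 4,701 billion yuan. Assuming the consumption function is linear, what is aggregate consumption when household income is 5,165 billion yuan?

C = 3828

MPC = (3549.6 − 2740.8)/(4701 − 3353) = 808.8/1348 = 0.6
a = 2740.8 − 0.6(3353) = 2740.8 − 2011.8 = 729
C = 729 + 0.6(5165) = 729 + 3099 = 3828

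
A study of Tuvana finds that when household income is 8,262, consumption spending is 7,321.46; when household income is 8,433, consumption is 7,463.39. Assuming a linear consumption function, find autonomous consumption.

a = 464

MPC = ΔC/ΔY = (7463.39 − 7321.46)/(8433 − 8262) = 141.93/171 = 0.83
a = C − MPC·Y = 7321.46 − 0.83(8262) = 7321.46 − 6857.46 = 464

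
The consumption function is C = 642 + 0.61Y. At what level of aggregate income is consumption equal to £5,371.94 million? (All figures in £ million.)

642 + 0.61Y = 5371.94
0.61Y = 4729.94, so Y = 4729.94/0.61 = 7754

Y = 7754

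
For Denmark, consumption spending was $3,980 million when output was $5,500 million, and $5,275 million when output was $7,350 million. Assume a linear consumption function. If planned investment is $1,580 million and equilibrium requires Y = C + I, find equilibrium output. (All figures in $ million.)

Y = 5700

MPC = (5275 − 3980)/(7350 − 5500) = 1295/1850 = 0.7
a = 3980 − 0.7(5500) = 130
Equilibrium: Y = 130 + 0.7Y + 1580
0.3Y = 1710, so Y = 1710/0.3 = 5700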